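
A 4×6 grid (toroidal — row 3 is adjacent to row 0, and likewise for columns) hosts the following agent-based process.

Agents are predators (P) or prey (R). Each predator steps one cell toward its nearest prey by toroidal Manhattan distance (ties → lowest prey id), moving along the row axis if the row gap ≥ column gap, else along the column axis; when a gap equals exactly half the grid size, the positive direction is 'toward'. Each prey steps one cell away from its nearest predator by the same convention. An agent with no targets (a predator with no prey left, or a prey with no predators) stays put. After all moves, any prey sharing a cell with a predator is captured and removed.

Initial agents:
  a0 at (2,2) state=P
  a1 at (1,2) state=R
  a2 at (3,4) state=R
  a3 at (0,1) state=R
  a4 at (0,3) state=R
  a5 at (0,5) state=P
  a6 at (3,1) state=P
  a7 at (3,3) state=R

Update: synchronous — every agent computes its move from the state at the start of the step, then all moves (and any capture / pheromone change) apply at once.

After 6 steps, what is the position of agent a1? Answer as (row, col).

t=1: a0@(1,2):P a1@(0,2):R a2@(2,4):R a3@(1,1):R a4@(0,2):R a5@(3,5):P a6@(0,1):P a7@(0,3):R
t=2: a0@(0,2):P a1@(3,2):R a2@(1,4):R a3@(1,0):R a4@(3,2):R a5@(2,5):P a6@(0,2):P a7@(3,3):R
t=3: a0@(3,2):P a1@(2,2):R a2@(0,4):R a3@(0,0):R a4@(2,2):R a5@(1,5):P a6@(3,2):P a7@(2,3):R
t=4: a0@(2,2):P a1@(1,2):R a2@(3,4):R a3@(3,0):R a4@(1,2):R a5@(0,5):P a6@(2,2):P a7@(1,3):R
t=5: a0@(1,2):P a1@(0,2):R a2@(2,4):R a3@(2,0):R a4@(0,2):R a5@(3,5):P a6@(1,2):P a7@(0,3):R
t=6: a0@(0,2):P a1@(3,2):R a2@(1,4):R a3@(1,0):R a4@(3,2):R a5@(2,5):P a6@(0,2):P a7@(3,3):R

(3, 2)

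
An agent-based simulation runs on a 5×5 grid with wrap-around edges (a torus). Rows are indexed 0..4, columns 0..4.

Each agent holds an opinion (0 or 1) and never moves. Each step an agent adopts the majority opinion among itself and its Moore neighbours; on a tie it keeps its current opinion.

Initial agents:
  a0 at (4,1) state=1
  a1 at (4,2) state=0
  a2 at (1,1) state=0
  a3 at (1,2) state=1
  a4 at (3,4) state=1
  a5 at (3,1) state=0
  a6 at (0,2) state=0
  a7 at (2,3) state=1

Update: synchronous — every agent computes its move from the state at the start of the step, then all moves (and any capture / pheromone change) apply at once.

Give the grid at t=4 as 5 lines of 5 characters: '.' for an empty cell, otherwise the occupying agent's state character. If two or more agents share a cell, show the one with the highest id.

t=1: a0@(4,1):0 a1@(4,2):0 a2@(1,1):0 a3@(1,2):1 a4@(3,4):1 a5@(3,1):0 a6@(0,2):0 a7@(2,3):1
t=2: (unchanged — steady state)

..0..
.01..
...1.
.0..1
.00..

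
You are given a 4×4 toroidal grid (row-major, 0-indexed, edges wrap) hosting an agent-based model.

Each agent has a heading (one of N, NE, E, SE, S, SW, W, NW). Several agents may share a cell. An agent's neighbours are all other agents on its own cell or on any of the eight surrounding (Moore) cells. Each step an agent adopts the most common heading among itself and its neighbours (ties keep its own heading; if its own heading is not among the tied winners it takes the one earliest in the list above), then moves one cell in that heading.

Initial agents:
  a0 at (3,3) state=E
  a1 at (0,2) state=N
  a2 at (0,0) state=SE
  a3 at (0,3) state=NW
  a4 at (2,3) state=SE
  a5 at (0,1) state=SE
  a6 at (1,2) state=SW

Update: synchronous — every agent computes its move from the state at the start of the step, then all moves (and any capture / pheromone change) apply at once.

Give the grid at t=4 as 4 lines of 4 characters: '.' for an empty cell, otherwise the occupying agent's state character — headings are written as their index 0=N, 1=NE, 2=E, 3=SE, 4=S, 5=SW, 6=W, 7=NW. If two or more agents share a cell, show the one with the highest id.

33.3
..3.
...3
...3

t=1: a0@(0,0):SE a1@(3,2):N a2@(1,1):SE a3@(3,2):NW a4@(3,0):SE a5@(1,2):SE a6@(2,3):SE
t=2: a0@(1,1):SE a1@(2,2):N a2@(2,2):SE a3@(2,1):NW a4@(0,1):SE a5@(2,3):SE a6@(3,0):SE
t=3: a0@(2,2):SE a1@(3,3):SE a2@(3,3):SE a3@(3,2):SE a4@(1,2):SE a5@(3,0):SE a6@(0,1):SE
t=4: a0@(3,3):SE a1@(0,0):SE a2@(0,0):SE a3@(0,3):SE a4@(2,3):SE a5@(0,1):SE a6@(1,2):SE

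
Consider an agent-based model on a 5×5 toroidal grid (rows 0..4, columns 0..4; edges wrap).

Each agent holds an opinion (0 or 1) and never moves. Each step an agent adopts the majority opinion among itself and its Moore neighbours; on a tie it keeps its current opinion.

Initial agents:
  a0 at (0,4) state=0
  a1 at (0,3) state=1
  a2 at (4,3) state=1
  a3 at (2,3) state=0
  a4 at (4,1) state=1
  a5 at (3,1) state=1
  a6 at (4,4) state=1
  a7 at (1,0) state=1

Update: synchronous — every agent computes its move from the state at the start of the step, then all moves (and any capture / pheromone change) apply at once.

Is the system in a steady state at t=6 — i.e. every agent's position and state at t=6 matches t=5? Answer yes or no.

t=1: a0@(0,4):1 a1@(0,3):1 a2@(4,3):1 a3@(2,3):0 a4@(4,1):1 a5@(3,1):1 a6@(4,4):1 a7@(1,0):1
t=2: (unchanged — steady state)

yes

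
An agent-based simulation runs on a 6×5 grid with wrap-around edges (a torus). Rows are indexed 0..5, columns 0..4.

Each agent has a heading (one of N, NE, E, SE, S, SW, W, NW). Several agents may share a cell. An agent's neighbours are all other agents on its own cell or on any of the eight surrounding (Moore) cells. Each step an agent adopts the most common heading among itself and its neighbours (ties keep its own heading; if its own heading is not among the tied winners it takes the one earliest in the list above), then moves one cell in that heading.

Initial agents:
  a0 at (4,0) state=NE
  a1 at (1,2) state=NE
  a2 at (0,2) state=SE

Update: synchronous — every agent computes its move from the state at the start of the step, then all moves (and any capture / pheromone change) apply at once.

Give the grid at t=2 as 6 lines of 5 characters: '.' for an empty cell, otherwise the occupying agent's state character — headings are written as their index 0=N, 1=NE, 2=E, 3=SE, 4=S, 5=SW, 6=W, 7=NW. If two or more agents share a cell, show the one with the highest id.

.....
.....
..1.3
.....
.....
....1

t=1: a0@(3,1):NE a1@(0,3):NE a2@(1,3):SE
t=2: a0@(2,2):NE a1@(5,4):NE a2@(2,4):SE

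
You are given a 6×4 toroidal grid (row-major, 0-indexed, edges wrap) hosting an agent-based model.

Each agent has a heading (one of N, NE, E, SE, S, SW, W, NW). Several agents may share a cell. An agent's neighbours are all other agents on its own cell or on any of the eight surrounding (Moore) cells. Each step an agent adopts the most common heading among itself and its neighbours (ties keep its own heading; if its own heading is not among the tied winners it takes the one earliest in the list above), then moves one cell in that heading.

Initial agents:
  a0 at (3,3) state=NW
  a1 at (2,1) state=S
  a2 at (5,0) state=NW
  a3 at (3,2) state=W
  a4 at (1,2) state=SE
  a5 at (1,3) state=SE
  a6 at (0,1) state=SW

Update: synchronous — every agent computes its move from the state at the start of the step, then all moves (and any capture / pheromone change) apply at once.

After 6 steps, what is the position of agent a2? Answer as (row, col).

t=1: a0@(2,2):NW a1@(3,1):S a2@(4,3):NW a3@(3,1):W a4@(2,3):SE a5@(2,0):SE a6@(1,0):SW
t=2: a0@(1,1):NW a1@(4,1):S a2@(3,2):NW a3@(3,0):W a4@(3,0):SE a5@(3,1):SE a6@(2,1):SE
t=3: a0@(0,0):NW a1@(5,2):SE a2@(4,3):SE a3@(4,1):SE a4@(4,1):SE a5@(4,2):SE a6@(3,2):SE
t=4: a0@(5,3):NW a1@(0,3):SE a2@(5,0):SE a3@(5,2):SE a4@(5,2):SE a5@(5,3):SE a6@(4,3):SE
t=5: a0@(0,0):SE a1@(1,0):SE a2@(0,1):SE a3@(0,3):SE a4@(0,3):SE a5@(0,0):SE a6@(5,0):SE
t=6: a0@(1,1):SE a1@(2,1):SE a2@(1,2):SE a3@(1,0):SE a4@(1,0):SE a5@(1,1):SE a6@(0,1):SE

(1, 2)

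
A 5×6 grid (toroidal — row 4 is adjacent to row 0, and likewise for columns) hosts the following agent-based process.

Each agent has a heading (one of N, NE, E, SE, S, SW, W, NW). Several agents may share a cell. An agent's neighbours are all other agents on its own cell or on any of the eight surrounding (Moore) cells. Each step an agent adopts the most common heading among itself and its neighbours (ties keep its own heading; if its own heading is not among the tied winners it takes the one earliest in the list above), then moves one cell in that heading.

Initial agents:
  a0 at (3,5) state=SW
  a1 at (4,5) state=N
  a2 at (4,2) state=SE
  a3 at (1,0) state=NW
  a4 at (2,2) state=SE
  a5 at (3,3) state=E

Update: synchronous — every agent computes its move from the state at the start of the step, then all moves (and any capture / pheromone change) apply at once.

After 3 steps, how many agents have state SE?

t=1: a0@(4,4):SW a1@(3,5):N a2@(0,3):SE a3@(0,5):NW a4@(3,3):SE a5@(4,4):SE
t=2: a0@(0,5):SE a1@(2,5):N a2@(1,4):SE a3@(4,4):NW a4@(4,4):SE a5@(0,5):SE
t=3: a0@(1,0):SE a1@(1,5):N a2@(2,5):SE a3@(0,5):SE a4@(0,5):SE a5@(1,0):SE

5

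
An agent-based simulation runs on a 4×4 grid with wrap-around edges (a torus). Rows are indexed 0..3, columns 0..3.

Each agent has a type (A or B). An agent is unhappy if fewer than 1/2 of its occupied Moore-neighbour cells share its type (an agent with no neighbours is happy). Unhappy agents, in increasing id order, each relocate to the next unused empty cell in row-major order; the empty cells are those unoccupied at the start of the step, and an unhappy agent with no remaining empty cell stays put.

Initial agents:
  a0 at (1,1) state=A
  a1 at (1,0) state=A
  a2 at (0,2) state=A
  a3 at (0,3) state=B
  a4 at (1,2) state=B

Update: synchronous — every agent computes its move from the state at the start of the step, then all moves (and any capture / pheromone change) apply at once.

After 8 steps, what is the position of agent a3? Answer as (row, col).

t=1: a0@(1,1):A a1@(1,0):A a2@(0,0):A a3@(0,1):B a4@(1,3):B
t=2: a0@(1,1):A a1@(1,0):A a2@(0,0):A a3@(0,2):B a4@(0,3):B
t=3: a0@(1,1):A a1@(1,0):A a2@(0,0):A a3@(0,2):B a4@(0,1):B
t=4: a0@(1,1):A a1@(1,0):A a2@(0,0):A a3@(0,2):B a4@(0,3):B
t=5: a0@(1,1):A a1@(1,0):A a2@(0,0):A a3@(0,2):B a4@(0,1):B
t=6: a0@(1,1):A a1@(1,0):A a2@(0,0):A a3@(0,2):B a4@(0,3):B
t=7: a0@(1,1):A a1@(1,0):A a2@(0,0):A a3@(0,2):B a4@(0,1):B
t=8: a0@(1,1):A a1@(1,0):A a2@(0,0):A a3@(0,2):B a4@(0,3):B

(0, 2)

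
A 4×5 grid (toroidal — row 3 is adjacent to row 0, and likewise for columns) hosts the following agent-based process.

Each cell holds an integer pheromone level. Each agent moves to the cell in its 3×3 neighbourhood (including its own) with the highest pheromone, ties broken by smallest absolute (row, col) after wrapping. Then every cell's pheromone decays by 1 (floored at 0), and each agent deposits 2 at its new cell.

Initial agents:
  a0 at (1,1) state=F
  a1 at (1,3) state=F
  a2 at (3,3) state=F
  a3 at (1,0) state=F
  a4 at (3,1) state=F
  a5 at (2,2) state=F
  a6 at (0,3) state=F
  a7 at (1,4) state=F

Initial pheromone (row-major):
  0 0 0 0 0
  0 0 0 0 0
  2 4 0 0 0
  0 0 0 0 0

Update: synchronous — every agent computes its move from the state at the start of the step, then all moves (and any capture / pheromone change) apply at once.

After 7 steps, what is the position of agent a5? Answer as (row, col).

(2, 1)

t=1: a0@(2,1) a1@(0,2) a2@(0,2) a3@(2,1) a4@(2,1) a5@(2,1) a6@(0,2) a7@(2,0) | pheromone: 0 0 6 0 0 / 0 0 0 0 0 / 3 11 0 0 0 / 0 0 0 0 0
t=2: a0@(2,1) a1@(0,2) a2@(0,2) a3@(2,1) a4@(2,1) a5@(2,1) a6@(0,2) a7@(2,1) | pheromone: 0 0 11 0 0 / 0 0 0 0 0 / 2 20 0 0 0 / 0 0 0 0 0
t=3: a0@(2,1) a1@(0,2) a2@(0,2) a3@(2,1) a4@(2,1) a5@(2,1) a6@(0,2) a7@(2,1) | pheromone: 0 0 16 0 0 / 0 0 0 0 0 / 1 29 0 0 0 / 0 0 0 0 0
t=4: a0@(2,1) a1@(0,2) a2@(0,2) a3@(2,1) a4@(2,1) a5@(2,1) a6@(0,2) a7@(2,1) | pheromone: 0 0 21 0 0 / 0 0 0 0 0 / 0 38 0 0 0 / 0 0 0 0 0
t=5: a0@(2,1) a1@(0,2) a2@(0,2) a3@(2,1) a4@(2,1) a5@(2,1) a6@(0,2) a7@(2,1) | pheromone: 0 0 26 0 0 / 0 0 0 0 0 / 0 47 0 0 0 / 0 0 0 0 0
t=6: a0@(2,1) a1@(0,2) a2@(0,2) a3@(2,1) a4@(2,1) a5@(2,1) a6@(0,2) a7@(2,1) | pheromone: 0 0 31 0 0 / 0 0 0 0 0 / 0 56 0 0 0 / 0 0 0 0 0
t=7: a0@(2,1) a1@(0,2) a2@(0,2) a3@(2,1) a4@(2,1) a5@(2,1) a6@(0,2) a7@(2,1) | pheromone: 0 0 36 0 0 / 0 0 0 0 0 / 0 65 0 0 0 / 0 0 0 0 0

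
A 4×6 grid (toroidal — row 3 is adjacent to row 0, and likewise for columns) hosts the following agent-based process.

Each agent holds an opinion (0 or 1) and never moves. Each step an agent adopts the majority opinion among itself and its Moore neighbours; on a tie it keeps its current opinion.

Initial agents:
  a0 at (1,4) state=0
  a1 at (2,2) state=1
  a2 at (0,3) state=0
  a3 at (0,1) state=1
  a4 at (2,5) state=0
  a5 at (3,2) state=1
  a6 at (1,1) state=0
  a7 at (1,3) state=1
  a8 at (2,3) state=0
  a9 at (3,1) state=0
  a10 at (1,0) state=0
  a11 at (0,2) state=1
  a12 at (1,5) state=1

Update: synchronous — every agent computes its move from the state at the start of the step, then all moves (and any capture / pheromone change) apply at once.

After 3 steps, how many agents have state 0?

4

t=1: a0@(1,4):0 a1@(2,2):1 a2@(0,3):1 a3@(0,1):1 a4@(2,5):0 a5@(3,2):1 a6@(1,1):1 a7@(1,3):1 a8@(2,3):1 a9@(3,1):1 a10@(1,0):0 a11@(0,2):1 a12@(1,5):0
t=2: (unchanged — steady state)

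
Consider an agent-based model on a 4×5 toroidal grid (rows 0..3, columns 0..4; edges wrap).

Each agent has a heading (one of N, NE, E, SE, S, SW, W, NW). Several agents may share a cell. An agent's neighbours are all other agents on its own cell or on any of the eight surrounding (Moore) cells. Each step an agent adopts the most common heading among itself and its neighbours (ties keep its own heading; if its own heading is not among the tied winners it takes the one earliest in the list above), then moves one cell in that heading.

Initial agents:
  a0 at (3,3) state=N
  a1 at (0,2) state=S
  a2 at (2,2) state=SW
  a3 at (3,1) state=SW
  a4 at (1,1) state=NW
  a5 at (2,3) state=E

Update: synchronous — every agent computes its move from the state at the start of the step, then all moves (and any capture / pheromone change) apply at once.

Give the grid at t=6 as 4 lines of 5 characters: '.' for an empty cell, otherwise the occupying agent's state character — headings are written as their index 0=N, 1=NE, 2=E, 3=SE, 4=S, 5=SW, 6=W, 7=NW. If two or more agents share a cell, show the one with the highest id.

.5...
5...5
.5..5
.....

t=1: a0@(2,3):N a1@(1,2):S a2@(3,1):SW a3@(0,0):SW a4@(0,0):NW a5@(2,4):E
t=2: a0@(1,3):N a1@(2,2):S a2@(0,0):SW a3@(1,4):SW a4@(1,4):SW a5@(2,0):E
t=3: a0@(2,2):SW a1@(3,2):S a2@(1,4):SW a3@(2,3):SW a4@(2,3):SW a5@(3,4):SW
t=4: a0@(3,1):SW a1@(0,1):SW a2@(2,3):SW a3@(3,2):SW a4@(3,2):SW a5@(0,3):SW
t=5: a0@(0,0):SW a1@(1,0):SW a2@(3,2):SW a3@(0,1):SW a4@(0,1):SW a5@(1,2):SW
t=6: a0@(1,4):SW a1@(2,4):SW a2@(0,1):SW a3@(1,0):SW a4@(1,0):SW a5@(2,1):SW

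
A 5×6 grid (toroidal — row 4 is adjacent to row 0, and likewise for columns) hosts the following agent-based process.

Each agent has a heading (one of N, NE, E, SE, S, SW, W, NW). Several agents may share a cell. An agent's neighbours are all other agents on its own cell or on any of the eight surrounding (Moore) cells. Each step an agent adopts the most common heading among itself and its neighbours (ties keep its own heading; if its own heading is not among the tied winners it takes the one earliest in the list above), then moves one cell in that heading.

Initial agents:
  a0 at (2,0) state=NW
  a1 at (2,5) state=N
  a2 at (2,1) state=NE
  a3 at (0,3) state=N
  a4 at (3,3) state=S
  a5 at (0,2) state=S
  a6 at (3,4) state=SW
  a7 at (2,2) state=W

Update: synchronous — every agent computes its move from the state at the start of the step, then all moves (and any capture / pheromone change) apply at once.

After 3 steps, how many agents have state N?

t=1: a0@(1,5):NW a1@(1,5):N a2@(1,2):NE a3@(4,3):N a4@(4,3):S a5@(1,2):S a6@(4,3):SW a7@(2,1):W
t=2: a0@(0,4):NW a1@(0,5):N a2@(0,3):NE a3@(3,3):N a4@(0,3):S a5@(2,2):S a6@(0,2):SW a7@(2,0):W
t=3: a0@(4,3):NW a1@(4,5):N a2@(4,4):NE a3@(2,3):N a4@(1,3):S a5@(3,2):S a6@(1,1):SW a7@(2,5):W

2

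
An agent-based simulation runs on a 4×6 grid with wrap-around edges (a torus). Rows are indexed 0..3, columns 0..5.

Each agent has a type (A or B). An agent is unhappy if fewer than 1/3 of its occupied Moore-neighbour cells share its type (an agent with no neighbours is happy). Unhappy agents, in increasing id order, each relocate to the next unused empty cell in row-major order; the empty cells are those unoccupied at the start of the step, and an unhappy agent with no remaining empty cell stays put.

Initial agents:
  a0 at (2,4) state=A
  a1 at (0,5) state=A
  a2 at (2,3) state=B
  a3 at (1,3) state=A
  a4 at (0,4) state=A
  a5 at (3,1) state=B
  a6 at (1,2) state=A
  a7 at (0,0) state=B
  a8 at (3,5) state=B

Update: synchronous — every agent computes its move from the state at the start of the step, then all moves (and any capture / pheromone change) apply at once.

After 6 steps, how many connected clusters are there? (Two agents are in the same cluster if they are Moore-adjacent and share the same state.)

t=1: a0@(2,4):A a1@(0,5):A a2@(0,1):B a3@(1,3):A a4@(0,4):A a5@(3,1):B a6@(1,2):A a7@(0,0):B a8@(0,2):B
t=2: (unchanged — steady state)

2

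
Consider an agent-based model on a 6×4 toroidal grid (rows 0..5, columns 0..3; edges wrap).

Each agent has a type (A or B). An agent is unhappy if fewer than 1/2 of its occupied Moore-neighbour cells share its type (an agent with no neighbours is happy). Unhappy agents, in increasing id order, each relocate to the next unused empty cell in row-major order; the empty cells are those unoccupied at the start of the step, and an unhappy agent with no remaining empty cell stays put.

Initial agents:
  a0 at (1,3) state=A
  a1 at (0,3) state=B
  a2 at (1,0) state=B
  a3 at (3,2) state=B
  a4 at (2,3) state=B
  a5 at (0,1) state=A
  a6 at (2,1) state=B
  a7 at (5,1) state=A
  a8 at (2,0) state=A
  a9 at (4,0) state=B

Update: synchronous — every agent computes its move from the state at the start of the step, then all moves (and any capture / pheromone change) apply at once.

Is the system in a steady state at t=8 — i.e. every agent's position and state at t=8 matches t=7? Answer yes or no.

t=1: a0@(0,0):A a1@(0,3):B a2@(1,0):B a3@(3,2):B a4@(2,3):B a5@(0,1):A a6@(2,1):B a7@(5,1):A a8@(0,2):A a9@(1,1):B
t=2: a0@(1,2):A a1@(1,3):B a2@(1,0):B a3@(3,2):B a4@(2,3):B a5@(0,1):A a6@(2,1):B a7@(5,1):A a8@(0,2):A a9@(2,0):B
t=3: a0@(0,0):A a1@(1,3):B a2@(1,0):B a3@(3,2):B a4@(2,3):B a5@(0,1):A a6@(2,1):B a7@(5,1):A a8@(0,2):A a9@(2,0):B
t=4: (unchanged — steady state)

yes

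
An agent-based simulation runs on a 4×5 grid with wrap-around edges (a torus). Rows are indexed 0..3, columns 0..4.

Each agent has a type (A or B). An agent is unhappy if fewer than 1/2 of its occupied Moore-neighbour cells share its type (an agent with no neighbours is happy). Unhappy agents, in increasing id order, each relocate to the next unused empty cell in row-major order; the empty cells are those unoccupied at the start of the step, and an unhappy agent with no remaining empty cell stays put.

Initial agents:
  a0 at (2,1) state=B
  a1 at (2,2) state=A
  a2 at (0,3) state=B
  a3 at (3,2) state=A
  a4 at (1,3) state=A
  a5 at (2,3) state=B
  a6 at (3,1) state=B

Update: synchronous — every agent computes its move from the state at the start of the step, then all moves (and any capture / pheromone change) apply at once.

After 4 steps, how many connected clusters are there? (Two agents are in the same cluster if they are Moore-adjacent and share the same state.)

t=1: a0@(0,0):B a1@(0,1):A a2@(0,2):B a3@(0,4):A a4@(1,0):A a5@(1,1):B a6@(1,2):B
t=2: a0@(0,3):B a1@(1,3):A a2@(0,2):B a3@(0,4):A a4@(1,0):A a5@(1,1):B a6@(1,2):B
t=3: a0@(0,3):B a1@(0,0):A a2@(0,2):B a3@(0,4):A a4@(1,0):A a5@(1,1):B a6@(1,2):B
t=4: (unchanged — steady state)

2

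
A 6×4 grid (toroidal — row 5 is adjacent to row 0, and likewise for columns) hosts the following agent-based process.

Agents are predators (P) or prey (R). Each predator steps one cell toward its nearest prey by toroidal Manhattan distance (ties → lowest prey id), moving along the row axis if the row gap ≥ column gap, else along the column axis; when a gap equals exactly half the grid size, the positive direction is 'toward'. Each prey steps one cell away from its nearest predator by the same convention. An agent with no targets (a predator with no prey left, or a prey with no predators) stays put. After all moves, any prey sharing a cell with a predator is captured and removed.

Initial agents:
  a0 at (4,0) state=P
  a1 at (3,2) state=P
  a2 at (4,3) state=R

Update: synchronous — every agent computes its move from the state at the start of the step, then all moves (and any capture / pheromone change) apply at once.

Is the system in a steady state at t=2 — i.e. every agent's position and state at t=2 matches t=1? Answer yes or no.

yes

t=1: a0@(4,3):P a1@(4,2):P
t=2: (unchanged — steady state)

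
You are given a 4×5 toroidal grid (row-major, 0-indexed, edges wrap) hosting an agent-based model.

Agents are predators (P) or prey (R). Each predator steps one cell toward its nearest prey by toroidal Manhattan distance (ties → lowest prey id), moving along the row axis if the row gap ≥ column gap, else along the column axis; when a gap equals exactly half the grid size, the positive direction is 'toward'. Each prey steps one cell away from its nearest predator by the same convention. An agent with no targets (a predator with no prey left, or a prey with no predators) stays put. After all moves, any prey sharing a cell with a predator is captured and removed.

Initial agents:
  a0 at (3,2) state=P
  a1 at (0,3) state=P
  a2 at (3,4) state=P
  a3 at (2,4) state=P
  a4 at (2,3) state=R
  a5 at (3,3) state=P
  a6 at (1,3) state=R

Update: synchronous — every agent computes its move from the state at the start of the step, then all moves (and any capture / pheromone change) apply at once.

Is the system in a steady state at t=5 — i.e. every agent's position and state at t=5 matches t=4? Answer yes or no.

t=1: a0@(2,2):P a1@(1,3):P a2@(2,4):P a3@(2,3):P a5@(2,3):P
t=2: (unchanged — steady state)

yes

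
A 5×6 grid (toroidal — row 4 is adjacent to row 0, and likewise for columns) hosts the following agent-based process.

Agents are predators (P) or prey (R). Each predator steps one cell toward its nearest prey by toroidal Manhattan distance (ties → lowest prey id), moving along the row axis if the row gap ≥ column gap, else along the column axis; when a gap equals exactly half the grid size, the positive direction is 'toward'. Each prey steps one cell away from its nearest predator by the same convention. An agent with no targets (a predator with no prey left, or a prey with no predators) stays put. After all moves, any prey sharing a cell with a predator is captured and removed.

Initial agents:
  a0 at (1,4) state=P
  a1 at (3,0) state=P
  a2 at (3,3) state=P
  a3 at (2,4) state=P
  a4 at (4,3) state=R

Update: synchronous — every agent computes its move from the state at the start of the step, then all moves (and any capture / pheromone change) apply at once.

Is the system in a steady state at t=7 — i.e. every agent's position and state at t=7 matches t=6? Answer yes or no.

t=1: a0@(0,4):P a1@(3,1):P a2@(4,3):P a3@(3,4):P a4@(0,3):R
t=2: a0@(0,3):P a1@(4,1):P a2@(0,3):P a3@(4,4):P a4@(0,2):R
t=3: a0@(0,2):P a1@(0,1):P a2@(0,2):P a3@(4,3):P
t=4: (unchanged — steady state)

yes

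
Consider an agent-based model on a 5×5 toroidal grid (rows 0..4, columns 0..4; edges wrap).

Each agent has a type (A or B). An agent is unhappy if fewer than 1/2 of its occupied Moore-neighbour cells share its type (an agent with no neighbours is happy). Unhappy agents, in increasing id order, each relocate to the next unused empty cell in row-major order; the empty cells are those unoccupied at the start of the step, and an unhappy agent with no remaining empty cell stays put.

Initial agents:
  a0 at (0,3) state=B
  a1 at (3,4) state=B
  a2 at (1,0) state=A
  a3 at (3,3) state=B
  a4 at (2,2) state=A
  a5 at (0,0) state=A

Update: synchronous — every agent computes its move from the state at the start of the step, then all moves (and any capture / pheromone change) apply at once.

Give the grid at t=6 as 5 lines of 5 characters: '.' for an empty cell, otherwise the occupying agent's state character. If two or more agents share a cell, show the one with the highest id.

AA.B.
A....
.....
...BB
.....

t=1: a0@(0,3):B a1@(3,4):B a2@(1,0):A a3@(3,3):B a4@(0,1):A a5@(0,0):A
t=2: (unchanged — steady state)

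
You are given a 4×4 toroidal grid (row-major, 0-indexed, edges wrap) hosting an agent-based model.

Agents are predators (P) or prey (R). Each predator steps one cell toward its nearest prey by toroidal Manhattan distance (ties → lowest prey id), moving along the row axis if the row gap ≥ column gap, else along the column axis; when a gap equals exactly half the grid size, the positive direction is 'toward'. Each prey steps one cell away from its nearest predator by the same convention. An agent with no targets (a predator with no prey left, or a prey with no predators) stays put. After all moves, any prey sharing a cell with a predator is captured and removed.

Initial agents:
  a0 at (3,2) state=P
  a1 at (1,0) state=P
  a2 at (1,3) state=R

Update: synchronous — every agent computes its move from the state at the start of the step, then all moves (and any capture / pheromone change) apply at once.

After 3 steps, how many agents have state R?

1

t=1: a0@(0,2):P a1@(1,3):P a2@(1,2):R
t=2: a0@(1,2):P a1@(1,2):P a2@(2,2):R
t=3: a0@(2,2):P a1@(2,2):P a2@(3,2):R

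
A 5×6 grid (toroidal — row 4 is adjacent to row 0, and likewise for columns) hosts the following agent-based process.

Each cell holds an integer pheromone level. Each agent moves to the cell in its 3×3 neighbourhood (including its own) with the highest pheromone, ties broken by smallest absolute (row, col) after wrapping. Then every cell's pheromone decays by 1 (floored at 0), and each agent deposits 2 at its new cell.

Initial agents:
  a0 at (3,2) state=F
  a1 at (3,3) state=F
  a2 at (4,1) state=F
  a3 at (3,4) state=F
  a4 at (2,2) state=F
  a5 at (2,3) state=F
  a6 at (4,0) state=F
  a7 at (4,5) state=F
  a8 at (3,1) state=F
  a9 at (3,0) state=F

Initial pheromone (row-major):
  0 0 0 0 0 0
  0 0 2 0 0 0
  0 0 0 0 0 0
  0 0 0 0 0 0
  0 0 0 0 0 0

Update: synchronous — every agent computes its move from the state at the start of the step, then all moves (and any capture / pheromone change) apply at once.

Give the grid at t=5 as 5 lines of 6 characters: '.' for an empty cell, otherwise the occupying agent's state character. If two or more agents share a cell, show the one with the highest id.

F.....
..F...
F.....
......
......

t=1: a0@(2,1) a1@(2,2) a2@(0,0) a3@(2,3) a4@(1,2) a5@(1,2) a6@(0,0) a7@(0,0) a8@(2,0) a9@(2,0) | pheromone: 6 0 0 0 0 0 / 0 0 5 0 0 0 / 4 2 2 2 0 0 / 0 0 0 0 0 0 / 0 0 0 0 0 0
t=2: a0@(1,2) a1@(1,2) a2@(0,0) a3@(1,2) a4@(1,2) a5@(1,2) a6@(0,0) a7@(0,0) a8@(2,0) a9@(2,0) | pheromone: 11 0 0 0 0 0 / 0 0 14 0 0 0 / 7 1 1 1 0 0 / 0 0 0 0 0 0 / 0 0 0 0 0 0
t=3: a0@(1,2) a1@(1,2) a2@(0,0) a3@(1,2) a4@(1,2) a5@(1,2) a6@(0,0) a7@(0,0) a8@(2,0) a9@(2,0) | pheromone: 16 0 0 0 0 0 / 0 0 23 0 0 0 / 10 0 0 0 0 0 / 0 0 0 0 0 0 / 0 0 0 0 0 0
t=4: a0@(1,2) a1@(1,2) a2@(0,0) a3@(1,2) a4@(1,2) a5@(1,2) a6@(0,0) a7@(0,0) a8@(2,0) a9@(2,0) | pheromone: 21 0 0 0 0 0 / 0 0 32 0 0 0 / 13 0 0 0 0 0 / 0 0 0 0 0 0 / 0 0 0 0 0 0
t=5: a0@(1,2) a1@(1,2) a2@(0,0) a3@(1,2) a4@(1,2) a5@(1,2) a6@(0,0) a7@(0,0) a8@(2,0) a9@(2,0) | pheromone: 26 0 0 0 0 0 / 0 0 41 0 0 0 / 16 0 0 0 0 0 / 0 0 0 0 0 0 / 0 0 0 0 0 0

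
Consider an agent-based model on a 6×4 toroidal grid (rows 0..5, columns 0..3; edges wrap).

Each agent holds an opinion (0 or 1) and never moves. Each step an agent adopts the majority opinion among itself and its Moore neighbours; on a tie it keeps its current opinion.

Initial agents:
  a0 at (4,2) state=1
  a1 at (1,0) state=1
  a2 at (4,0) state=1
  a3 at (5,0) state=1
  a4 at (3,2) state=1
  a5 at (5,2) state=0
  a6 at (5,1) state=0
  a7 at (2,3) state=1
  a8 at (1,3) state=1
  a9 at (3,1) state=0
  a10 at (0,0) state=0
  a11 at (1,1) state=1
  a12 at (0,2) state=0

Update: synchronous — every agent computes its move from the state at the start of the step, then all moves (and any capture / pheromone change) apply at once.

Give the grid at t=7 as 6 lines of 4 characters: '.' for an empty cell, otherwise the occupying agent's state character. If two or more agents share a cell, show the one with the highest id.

t=1: a0@(4,2):0 a1@(1,0):1 a2@(4,0):1 a3@(5,0):1 a4@(3,2):1 a5@(5,2):0 a6@(5,1):0 a7@(2,3):1 a8@(1,3):1 a9@(3,1):1 a10@(0,0):1 a11@(1,1):1 a12@(0,2):0
t=2: (unchanged — steady state)

1.0.
11.1
...1
.11.
1.0.
100.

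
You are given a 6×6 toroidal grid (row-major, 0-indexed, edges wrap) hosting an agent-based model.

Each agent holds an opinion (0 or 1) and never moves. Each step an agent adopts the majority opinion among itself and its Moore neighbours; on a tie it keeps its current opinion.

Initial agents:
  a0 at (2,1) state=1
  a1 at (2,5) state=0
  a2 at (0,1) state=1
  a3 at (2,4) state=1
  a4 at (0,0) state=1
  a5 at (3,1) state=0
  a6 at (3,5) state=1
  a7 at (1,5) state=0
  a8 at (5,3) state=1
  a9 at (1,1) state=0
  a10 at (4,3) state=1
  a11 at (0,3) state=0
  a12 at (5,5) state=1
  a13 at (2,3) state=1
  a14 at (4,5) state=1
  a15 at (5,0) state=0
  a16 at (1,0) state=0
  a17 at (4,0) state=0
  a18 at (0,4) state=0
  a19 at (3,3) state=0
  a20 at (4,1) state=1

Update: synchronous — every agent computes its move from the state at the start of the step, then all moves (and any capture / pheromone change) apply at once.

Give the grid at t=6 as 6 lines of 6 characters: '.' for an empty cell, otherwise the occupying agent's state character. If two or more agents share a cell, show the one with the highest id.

00.00.
00...0
.0.110
.0.1.1
10.1.1
1..1.1

t=1: a0@(2,1):0 a1@(2,5):0 a2@(0,1):0 a3@(2,4):1 a4@(0,0):0 a5@(3,1):0 a6@(3,5):1 a7@(1,5):0 a8@(5,3):1 a9@(1,1):1 a10@(4,3):1 a11@(0,3):0 a12@(5,5):1 a13@(2,3):1 a14@(4,5):1 a15@(5,0):1 a16@(1,0):0 a17@(4,0):1 a18@(0,4):0 a19@(3,3):1 a20@(4,1):0
t=2: a0@(2,1):0 a1@(2,5):0 a2@(0,1):0 a3@(2,4):1 a4@(0,0):0 a5@(3,1):0 a6@(3,5):1 a7@(1,5):0 a8@(5,3):1 a9@(1,1):0 a10@(4,3):1 a11@(0,3):0 a12@(5,5):1 a13@(2,3):1 a14@(4,5):1 a15@(5,0):1 a16@(1,0):0 a17@(4,0):1 a18@(0,4):0 a19@(3,3):1 a20@(4,1):0
t=3: (unchanged — steady state)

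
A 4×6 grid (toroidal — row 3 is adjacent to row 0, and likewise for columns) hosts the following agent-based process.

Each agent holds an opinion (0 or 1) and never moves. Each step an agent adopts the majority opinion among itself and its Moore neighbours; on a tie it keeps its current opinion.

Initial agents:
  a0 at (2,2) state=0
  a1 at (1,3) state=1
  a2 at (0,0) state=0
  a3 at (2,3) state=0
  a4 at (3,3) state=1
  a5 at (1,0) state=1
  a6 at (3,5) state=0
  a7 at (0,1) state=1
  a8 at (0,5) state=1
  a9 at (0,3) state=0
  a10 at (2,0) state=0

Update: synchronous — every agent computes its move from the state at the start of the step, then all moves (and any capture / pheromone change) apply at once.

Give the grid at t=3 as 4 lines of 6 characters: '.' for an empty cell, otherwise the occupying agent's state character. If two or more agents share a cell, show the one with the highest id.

t=1: a0@(2,2):0 a1@(1,3):0 a2@(0,0):1 a3@(2,3):0 a4@(3,3):0 a5@(1,0):1 a6@(3,5):0 a7@(0,1):1 a8@(0,5):1 a9@(0,3):1 a10@(2,0):0
t=2: a0@(2,2):0 a1@(1,3):0 a2@(0,0):1 a3@(2,3):0 a4@(3,3):0 a5@(1,0):1 a6@(3,5):0 a7@(0,1):1 a8@(0,5):1 a9@(0,3):0 a10@(2,0):0
t=3: (unchanged — steady state)

11.0.1
1..0..
0.00..
...0.0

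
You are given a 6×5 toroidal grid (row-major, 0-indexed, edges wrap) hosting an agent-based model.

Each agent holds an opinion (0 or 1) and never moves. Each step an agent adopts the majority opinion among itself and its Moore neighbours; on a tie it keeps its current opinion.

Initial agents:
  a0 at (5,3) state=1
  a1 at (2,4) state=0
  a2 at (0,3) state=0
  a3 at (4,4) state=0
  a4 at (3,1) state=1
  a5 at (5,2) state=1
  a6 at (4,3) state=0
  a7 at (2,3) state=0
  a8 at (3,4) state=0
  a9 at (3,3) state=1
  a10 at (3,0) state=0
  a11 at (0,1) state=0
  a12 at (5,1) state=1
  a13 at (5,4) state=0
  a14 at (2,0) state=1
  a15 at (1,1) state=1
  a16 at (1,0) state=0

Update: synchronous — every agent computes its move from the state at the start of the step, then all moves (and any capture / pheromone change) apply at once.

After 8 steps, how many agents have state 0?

13

t=1: a0@(5,3):0 a1@(2,4):0 a2@(0,3):0 a3@(4,4):0 a4@(3,1):1 a5@(5,2):1 a6@(4,3):0 a7@(2,3):0 a8@(3,4):0 a9@(3,3):0 a10@(3,0):0 a11@(0,1):1 a12@(5,1):1 a13@(5,4):0 a14@(2,0):0 a15@(1,1):1 a16@(1,0):0
t=2: a0@(5,3):0 a1@(2,4):0 a2@(0,3):0 a3@(4,4):0 a4@(3,1):0 a5@(5,2):1 a6@(4,3):0 a7@(2,3):0 a8@(3,4):0 a9@(3,3):0 a10@(3,0):0 a11@(0,1):1 a12@(5,1):1 a13@(5,4):0 a14@(2,0):0 a15@(1,1):1 a16@(1,0):0
t=3: (unchanged — steady state)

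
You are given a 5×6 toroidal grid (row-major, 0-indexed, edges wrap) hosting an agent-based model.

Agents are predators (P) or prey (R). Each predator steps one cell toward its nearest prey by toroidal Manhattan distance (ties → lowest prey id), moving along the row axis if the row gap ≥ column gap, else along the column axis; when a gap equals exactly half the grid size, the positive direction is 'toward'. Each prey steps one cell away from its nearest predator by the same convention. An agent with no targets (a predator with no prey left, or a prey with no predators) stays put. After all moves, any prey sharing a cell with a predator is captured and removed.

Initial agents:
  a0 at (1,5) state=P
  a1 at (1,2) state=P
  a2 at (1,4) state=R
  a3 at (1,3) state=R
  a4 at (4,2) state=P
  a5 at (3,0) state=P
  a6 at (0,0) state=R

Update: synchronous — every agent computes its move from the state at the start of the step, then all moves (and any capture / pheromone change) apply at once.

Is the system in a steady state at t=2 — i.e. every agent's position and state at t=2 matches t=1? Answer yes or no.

yes

t=1: a0@(1,4):P a1@(1,3):P a4@(0,2):P a5@(4,0):P
t=2: (unchanged — steady state)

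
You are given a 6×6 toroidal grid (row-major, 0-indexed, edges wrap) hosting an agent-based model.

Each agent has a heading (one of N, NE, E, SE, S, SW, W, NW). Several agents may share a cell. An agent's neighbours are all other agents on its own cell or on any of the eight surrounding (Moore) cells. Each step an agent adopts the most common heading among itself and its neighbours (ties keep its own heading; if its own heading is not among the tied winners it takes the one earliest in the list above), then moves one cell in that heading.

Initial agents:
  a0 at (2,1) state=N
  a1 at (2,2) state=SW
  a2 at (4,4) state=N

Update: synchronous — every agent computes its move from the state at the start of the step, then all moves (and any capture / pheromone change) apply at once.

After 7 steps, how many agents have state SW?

t=1: a0@(1,1):N a1@(3,1):SW a2@(3,4):N
t=2: a0@(0,1):N a1@(4,0):SW a2@(2,4):N
t=3: a0@(5,1):N a1@(5,5):SW a2@(1,4):N
t=4: a0@(4,1):N a1@(0,4):SW a2@(0,4):N
t=5: a0@(3,1):N a1@(1,3):SW a2@(5,4):N
t=6: a0@(2,1):N a1@(2,2):SW a2@(4,4):N
t=7: a0@(1,1):N a1@(3,1):SW a2@(3,4):N

1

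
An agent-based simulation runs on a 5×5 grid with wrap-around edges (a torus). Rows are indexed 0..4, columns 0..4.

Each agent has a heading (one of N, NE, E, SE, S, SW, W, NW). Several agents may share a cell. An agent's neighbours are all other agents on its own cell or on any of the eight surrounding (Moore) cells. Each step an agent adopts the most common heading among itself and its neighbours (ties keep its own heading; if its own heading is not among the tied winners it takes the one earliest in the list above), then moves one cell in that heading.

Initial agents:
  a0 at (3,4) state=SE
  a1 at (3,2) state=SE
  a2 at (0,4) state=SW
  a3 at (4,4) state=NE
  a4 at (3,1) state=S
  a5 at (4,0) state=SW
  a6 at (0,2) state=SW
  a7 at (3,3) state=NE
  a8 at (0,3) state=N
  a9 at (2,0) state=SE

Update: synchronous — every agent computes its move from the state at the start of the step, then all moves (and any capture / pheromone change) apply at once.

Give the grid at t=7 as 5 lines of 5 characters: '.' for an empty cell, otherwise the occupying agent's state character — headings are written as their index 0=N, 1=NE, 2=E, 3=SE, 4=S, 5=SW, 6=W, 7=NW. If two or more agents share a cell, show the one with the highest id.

.3.33
...5.
555..
.....
3.3..

t=1: a0@(4,0):SE a1@(4,3):SE a2@(1,3):SW a3@(3,0):NE a4@(4,2):SE a5@(0,4):SW a6@(1,1):SW a7@(2,4):NE a8@(1,2):SW a9@(3,1):SE
t=2: a0@(0,1):SE a1@(0,4):SE a2@(2,2):SW a3@(2,1):NE a4@(0,3):SE a5@(1,3):SW a6@(2,0):SW a7@(1,0):NE a8@(2,1):SW a9@(4,2):SE
t=3: a0@(1,2):SE a1@(1,0):SE a2@(3,1):SW a3@(3,0):SW a4@(1,4):SE a5@(2,2):SW a6@(3,4):SW a7@(0,1):NE a8@(3,0):SW a9@(0,3):SE
t=4: a0@(2,3):SE a1@(2,1):SE a2@(4,0):SW a3@(4,4):SW a4@(2,0):SE a5@(3,1):SW a6@(4,3):SW a7@(1,2):SE a8@(4,4):SW a9@(1,4):SE
t=5: a0@(3,4):SE a1@(3,2):SE a2@(0,4):SW a3@(0,3):SW a4@(3,1):SE a5@(4,0):SW a6@(0,2):SW a7@(2,3):SE a8@(0,3):SW a9@(2,0):SE
t=6: a0@(4,0):SE a1@(4,3):SE a2@(1,3):SW a3@(1,2):SW a4@(4,2):SE a5@(0,4):SW a6@(1,1):SW a7@(3,4):SE a8@(1,2):SW a9@(3,1):SE
t=7: a0@(0,1):SE a1@(0,4):SE a2@(2,2):SW a3@(2,1):SW a4@(0,3):SE a5@(1,3):SW a6@(2,0):SW a7@(4,0):SE a8@(2,1):SW a9@(4,2):SE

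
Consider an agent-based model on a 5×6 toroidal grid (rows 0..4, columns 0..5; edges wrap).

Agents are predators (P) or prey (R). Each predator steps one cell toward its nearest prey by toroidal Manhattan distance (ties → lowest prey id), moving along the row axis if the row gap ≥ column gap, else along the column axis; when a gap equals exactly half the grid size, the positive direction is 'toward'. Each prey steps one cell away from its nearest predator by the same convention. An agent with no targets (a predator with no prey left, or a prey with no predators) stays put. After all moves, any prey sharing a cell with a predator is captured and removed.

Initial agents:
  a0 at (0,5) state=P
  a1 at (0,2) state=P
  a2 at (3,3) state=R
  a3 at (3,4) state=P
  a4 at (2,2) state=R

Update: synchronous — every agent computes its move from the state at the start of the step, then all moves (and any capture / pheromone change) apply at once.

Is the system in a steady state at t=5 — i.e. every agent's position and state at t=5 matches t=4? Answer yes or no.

yes

t=1: a0@(4,5):P a1@(1,2):P a2@(3,2):R a3@(3,3):P a4@(3,2):R
t=2: a0@(4,0):P a1@(2,2):P a2@(3,1):R a3@(3,2):P a4@(3,1):R
t=3: a0@(3,0):P a1@(3,2):P a3@(3,1):P
t=4: (unchanged — steady state)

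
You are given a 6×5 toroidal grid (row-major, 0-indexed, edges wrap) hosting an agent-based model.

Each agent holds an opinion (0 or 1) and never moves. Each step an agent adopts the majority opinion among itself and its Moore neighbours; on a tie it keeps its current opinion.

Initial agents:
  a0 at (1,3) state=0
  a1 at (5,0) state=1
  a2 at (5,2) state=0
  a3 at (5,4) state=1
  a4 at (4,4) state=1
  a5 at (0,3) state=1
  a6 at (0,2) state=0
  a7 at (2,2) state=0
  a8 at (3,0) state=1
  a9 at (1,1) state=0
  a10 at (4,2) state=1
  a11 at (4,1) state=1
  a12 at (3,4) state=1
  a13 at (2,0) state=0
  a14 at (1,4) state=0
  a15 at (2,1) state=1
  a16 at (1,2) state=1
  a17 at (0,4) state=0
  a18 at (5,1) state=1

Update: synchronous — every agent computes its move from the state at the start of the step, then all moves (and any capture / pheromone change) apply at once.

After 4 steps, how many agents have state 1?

9

t=1: a0@(1,3):0 a1@(5,0):1 a2@(5,2):1 a3@(5,4):1 a4@(4,4):1 a5@(0,3):0 a6@(0,2):0 a7@(2,2):0 a8@(3,0):1 a9@(1,1):0 a10@(4,2):1 a11@(4,1):1 a12@(3,4):1 a13@(2,0):0 a14@(1,4):0 a15@(2,1):1 a16@(1,2):0 a17@(0,4):0 a18@(5,1):1
t=2: a0@(1,3):0 a1@(5,0):1 a2@(5,2):1 a3@(5,4):1 a4@(4,4):1 a5@(0,3):0 a6@(0,2):0 a7@(2,2):0 a8@(3,0):1 a9@(1,1):0 a10@(4,2):1 a11@(4,1):1 a12@(3,4):1 a13@(2,0):0 a14@(1,4):0 a15@(2,1):0 a16@(1,2):0 a17@(0,4):0 a18@(5,1):1
t=3: (unchanged — steady state)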